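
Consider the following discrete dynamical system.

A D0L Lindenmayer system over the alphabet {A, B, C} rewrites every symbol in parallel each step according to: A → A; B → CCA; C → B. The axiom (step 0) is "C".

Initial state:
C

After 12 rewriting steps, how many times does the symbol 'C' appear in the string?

64

0) C
1) B
2) CCA
3) BBA
4) CCACCAA
5) BBABBAA
6) CCACCAACCACCAAA
7) BBABBAABBABBAAA
8) CCACCAACCACCAAACCACCAACCACCAAAA
9) BBABBAABBABBAAABBABBAABBABBAAAA
10) CCACCAACCACCAAACCACCAACCACCAAAACCACCAACCACCAAACCACCAACCACCAAAAA
11) BBABBAABBABBAAABBABBAABBABBAAAABBABBAABBABBAAABBABBAABBABBAAAAA
12) CCACCAACCACCAAACCACCAACCACCAAAACCACCAACCACCAAACCACCAACCACC…ACCACCAAACCACCAACCACCAAAACCACCAACCACCAAACCACCAACCACCAAAAAA  (len 127)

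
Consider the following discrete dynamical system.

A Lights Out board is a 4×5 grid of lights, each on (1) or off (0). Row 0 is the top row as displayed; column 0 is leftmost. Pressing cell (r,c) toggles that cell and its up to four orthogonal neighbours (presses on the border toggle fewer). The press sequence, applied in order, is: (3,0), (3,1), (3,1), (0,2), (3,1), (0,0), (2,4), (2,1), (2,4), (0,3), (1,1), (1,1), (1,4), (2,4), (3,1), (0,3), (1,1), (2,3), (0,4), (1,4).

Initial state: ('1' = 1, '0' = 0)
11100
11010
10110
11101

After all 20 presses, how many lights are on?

9

k=0  11100
11010
10110
11101
k=1  11100
11010
00110
00101
k=2  11100
11010
01110
11001
k=3  11100
11010
00110
00101
k=4  10010
11110
00110
00101
k=5  10010
11110
01110
11001
k=6  01010
01110
01110
11001
k=7  01010
01111
01101
11000
k=8  01010
00111
10001
10000
k=9  01010
00110
10010
10001
k=10  01101
00100
10010
10001
k=11  00101
11000
11010
10001
k=12  01101
00100
10010
10001
k=13  01100
00111
10011
10001
k=14  01100
00110
10000
10000
k=15  01100
00110
11000
01100
k=16  01011
00100
11000
01100
k=17  00011
11000
10000
01100
k=18  00011
11010
10111
01110
k=19  00000
11011
10111
01110
k=20  00001
11000
10110
01110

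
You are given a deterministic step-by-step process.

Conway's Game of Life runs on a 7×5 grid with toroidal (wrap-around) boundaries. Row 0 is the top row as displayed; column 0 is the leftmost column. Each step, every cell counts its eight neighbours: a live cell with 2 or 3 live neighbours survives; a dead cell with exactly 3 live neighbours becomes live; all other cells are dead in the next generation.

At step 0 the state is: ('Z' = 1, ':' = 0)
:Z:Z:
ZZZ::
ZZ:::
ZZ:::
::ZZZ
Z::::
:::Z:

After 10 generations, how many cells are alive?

0) :Z:Z:
ZZZ::
ZZ:::
ZZ:::
::ZZZ
Z::::
:::Z:
1) ZZ:ZZ
::::Z
::::Z
:::Z:
::ZZZ
::Z::
::Z:Z
2) :ZZ::
:::::
:::ZZ
::Z::
::Z:Z
:ZZ:Z
::Z:Z
3) :ZZZ:
::ZZ:
:::Z:
::Z:Z
Z:Z::
:ZZ:Z
:::::
4) :Z:Z:
:Z::Z
::::Z
:ZZ:Z
Z:Z:Z
ZZZZ:
Z::::
5) :ZZ:Z
::ZZZ
:ZZ:Z
:ZZ:Z
:::::
::ZZ:
Z::Z:
6) :Z:::
::::Z
::::Z
:ZZ::
:Z:::
::ZZZ
Z::::
7) Z::::
Z::::
Z::Z:
ZZZ::
ZZ:::
ZZZZZ
ZZZZZ
8) ::ZZ:
ZZ:::
Z:Z::
::Z::
:::::
:::::
:::::
9) :ZZ::
Z::ZZ
Z:Z::
:Z:::
:::::
:::::
:::::
10) ZZZZZ
Z::ZZ
Z:ZZ:
:Z:::
:::::
:::::
:::::

12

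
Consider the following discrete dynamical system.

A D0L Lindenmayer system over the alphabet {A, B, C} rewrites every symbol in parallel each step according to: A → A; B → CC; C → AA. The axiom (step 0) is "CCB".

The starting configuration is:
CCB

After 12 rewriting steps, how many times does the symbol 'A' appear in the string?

t=0: CCB
t=1: AAAACC
t=2: AAAAAAAA
t=3: AAAAAAAA
t=4: AAAAAAAA
t=5: AAAAAAAA
t=6: AAAAAAAA
t=7: AAAAAAAA
t=8: AAAAAAAA
t=9: AAAAAAAA
t=10: AAAAAAAA
t=11: AAAAAAAA
t=12: AAAAAAAA

8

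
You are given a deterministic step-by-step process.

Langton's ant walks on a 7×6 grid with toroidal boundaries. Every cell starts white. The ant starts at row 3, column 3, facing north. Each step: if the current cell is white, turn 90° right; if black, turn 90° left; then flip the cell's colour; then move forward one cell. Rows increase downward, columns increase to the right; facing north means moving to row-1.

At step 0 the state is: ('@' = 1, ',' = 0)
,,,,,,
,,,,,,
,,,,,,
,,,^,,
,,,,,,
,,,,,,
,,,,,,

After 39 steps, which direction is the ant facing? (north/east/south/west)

east

gen 0: ,,,,,,
,,,,,,
,,,,,,
,,,^,,
,,,,,,
,,,,,,
,,,,,,
gen 1: ,,,,,,
,,,,,,
,,,,,,
,,,@>,
,,,,,,
,,,,,,
,,,,,,
gen 2: ,,,,,,
,,,,,,
,,,,,,
,,,@@,
,,,,v,
,,,,,,
,,,,,,
gen 3: ,,,,,,
,,,,,,
,,,,,,
,,,@@,
,,,<@,
,,,,,,
,,,,,,
gen 4: ,,,,,,
,,,,,,
,,,,,,
,,,^@,
,,,@@,
,,,,,,
,,,,,,
gen 5: ,,,,,,
,,,,,,
,,,,,,
,,<,@,
,,,@@,
,,,,,,
,,,,,,
gen 6: ,,,,,,
,,,,,,
,,^,,,
,,@,@,
,,,@@,
,,,,,,
,,,,,,
gen 7: ,,,,,,
,,,,,,
,,@>,,
,,@,@,
,,,@@,
,,,,,,
,,,,,,
gen 8: ,,,,,,
,,,,,,
,,@@,,
,,@v@,
,,,@@,
,,,,,,
,,,,,,
gen 9: ,,,,,,
,,,,,,
,,@@,,
,,<@@,
,,,@@,
,,,,,,
,,,,,,
gen 10: ,,,,,,
,,,,,,
,,@@,,
,,,@@,
,,v@@,
,,,,,,
,,,,,,
gen 11: ,,,,,,
,,,,,,
,,@@,,
,,,@@,
,<@@@,
,,,,,,
,,,,,,
gen 12: ,,,,,,
,,,,,,
,,@@,,
,^,@@,
,@@@@,
,,,,,,
,,,,,,
gen 13: ,,,,,,
,,,,,,
,,@@,,
,@>@@,
,@@@@,
,,,,,,
,,,,,,
gen 14: ,,,,,,
,,,,,,
,,@@,,
,@@@@,
,@v@@,
,,,,,,
,,,,,,
gen 15: ,,,,,,
,,,,,,
,,@@,,
,@@@@,
,@,>@,
,,,,,,
,,,,,,
gen 16: ,,,,,,
,,,,,,
,,@@,,
,@@^@,
,@,,@,
,,,,,,
,,,,,,
gen 17: ,,,,,,
,,,,,,
,,@@,,
,@<,@,
,@,,@,
,,,,,,
,,,,,,
gen 18: ,,,,,,
,,,,,,
,,@@,,
,@,,@,
,@v,@,
,,,,,,
,,,,,,
gen 19: ,,,,,,
,,,,,,
,,@@,,
,@,,@,
,<@,@,
,,,,,,
,,,,,,
gen 20: ,,,,,,
,,,,,,
,,@@,,
,@,,@,
,,@,@,
,v,,,,
,,,,,,
gen 21: ,,,,,,
,,,,,,
,,@@,,
,@,,@,
,,@,@,
<@,,,,
,,,,,,
gen 22: ,,,,,,
,,,,,,
,,@@,,
,@,,@,
^,@,@,
@@,,,,
,,,,,,
gen 23: ,,,,,,
,,,,,,
,,@@,,
,@,,@,
@>@,@,
@@,,,,
,,,,,,
gen 24: ,,,,,,
,,,,,,
,,@@,,
,@,,@,
@@@,@,
@v,,,,
,,,,,,
gen 25: ,,,,,,
,,,,,,
,,@@,,
,@,,@,
@@@,@,
@,>,,,
,,,,,,
gen 26: ,,,,,,
,,,,,,
,,@@,,
,@,,@,
@@@,@,
@,@,,,
,,v,,,
gen 27: ,,,,,,
,,,,,,
,,@@,,
,@,,@,
@@@,@,
@,@,,,
,<@,,,
gen 28: ,,,,,,
,,,,,,
,,@@,,
,@,,@,
@@@,@,
@^@,,,
,@@,,,
gen 29: ,,,,,,
,,,,,,
,,@@,,
,@,,@,
@@@,@,
@@>,,,
,@@,,,
gen 30: ,,,,,,
,,,,,,
,,@@,,
,@,,@,
@@^,@,
@@,,,,
,@@,,,
gen 31: ,,,,,,
,,,,,,
,,@@,,
,@,,@,
@<,,@,
@@,,,,
,@@,,,
gen 32: ,,,,,,
,,,,,,
,,@@,,
,@,,@,
@,,,@,
@v,,,,
,@@,,,
gen 33: ,,,,,,
,,,,,,
,,@@,,
,@,,@,
@,,,@,
@,>,,,
,@@,,,
gen 34: ,,,,,,
,,,,,,
,,@@,,
,@,,@,
@,,,@,
@,@,,,
,@v,,,
gen 35: ,,,,,,
,,,,,,
,,@@,,
,@,,@,
@,,,@,
@,@,,,
,@,>,,
gen 36: ,,,v,,
,,,,,,
,,@@,,
,@,,@,
@,,,@,
@,@,,,
,@,@,,
gen 37: ,,<@,,
,,,,,,
,,@@,,
,@,,@,
@,,,@,
@,@,,,
,@,@,,
gen 38: ,,@@,,
,,,,,,
,,@@,,
,@,,@,
@,,,@,
@,@,,,
,@^@,,
gen 39: ,,@@,,
,,,,,,
,,@@,,
,@,,@,
@,,,@,
@,@,,,
,@@>,,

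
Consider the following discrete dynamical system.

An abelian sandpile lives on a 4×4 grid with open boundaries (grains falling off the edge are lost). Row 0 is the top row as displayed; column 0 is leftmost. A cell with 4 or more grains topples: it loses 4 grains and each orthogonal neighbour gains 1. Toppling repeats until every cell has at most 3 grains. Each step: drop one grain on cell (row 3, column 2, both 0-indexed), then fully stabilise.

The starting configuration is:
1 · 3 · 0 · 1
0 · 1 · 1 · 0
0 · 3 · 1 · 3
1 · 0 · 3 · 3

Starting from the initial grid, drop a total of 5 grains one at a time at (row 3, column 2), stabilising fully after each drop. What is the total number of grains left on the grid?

21

k=0  1 · 3 · 0 · 1
0 · 1 · 1 · 0
0 · 3 · 1 · 3
1 · 0 · 3 · 3
k=1  1 · 3 · 0 · 1
0 · 1 · 1 · 1
0 · 3 · 3 · 0
1 · 1 · 1 · 1
k=2  1 · 3 · 0 · 1
0 · 1 · 1 · 1
0 · 3 · 3 · 0
1 · 1 · 2 · 1
k=3  1 · 3 · 0 · 1
0 · 1 · 1 · 1
0 · 3 · 3 · 0
1 · 1 · 3 · 1
k=4  1 · 3 · 0 · 1
0 · 2 · 2 · 1
1 · 0 · 1 · 1
1 · 3 · 1 · 2
k=5  1 · 3 · 0 · 1
0 · 2 · 2 · 1
1 · 0 · 1 · 1
1 · 3 · 2 · 2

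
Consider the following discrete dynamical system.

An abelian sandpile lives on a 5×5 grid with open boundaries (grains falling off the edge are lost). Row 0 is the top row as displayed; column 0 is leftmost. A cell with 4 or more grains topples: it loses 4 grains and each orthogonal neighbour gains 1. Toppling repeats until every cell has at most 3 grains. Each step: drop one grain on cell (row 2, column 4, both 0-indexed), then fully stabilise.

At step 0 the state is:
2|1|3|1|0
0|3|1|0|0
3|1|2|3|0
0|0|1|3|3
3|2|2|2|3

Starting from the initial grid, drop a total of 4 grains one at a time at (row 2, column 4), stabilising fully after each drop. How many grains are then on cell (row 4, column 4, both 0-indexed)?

1

k=0  2|1|3|1|0
0|3|1|0|0
3|1|2|3|0
0|0|1|3|3
3|2|2|2|3
k=1  2|1|3|1|0
0|3|1|0|0
3|1|2|3|1
0|0|1|3|3
3|2|2|2|3
k=2  2|1|3|1|0
0|3|1|0|0
3|1|2|3|2
0|0|1|3|3
3|2|2|2|3
k=3  2|1|3|1|0
0|3|1|0|0
3|1|2|3|3
0|0|1|3|3
3|2|2|2|3
k=4  2|1|3|1|0
0|3|1|1|1
3|1|3|1|2
0|0|2|2|2
3|2|3|0|1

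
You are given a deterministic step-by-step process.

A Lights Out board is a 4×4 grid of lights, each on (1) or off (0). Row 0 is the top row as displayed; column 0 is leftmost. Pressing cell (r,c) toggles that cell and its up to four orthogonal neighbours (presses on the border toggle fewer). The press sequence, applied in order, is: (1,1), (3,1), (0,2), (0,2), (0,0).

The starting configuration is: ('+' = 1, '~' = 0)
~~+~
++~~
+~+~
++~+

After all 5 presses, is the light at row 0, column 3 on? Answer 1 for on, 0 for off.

step 0: ~~+~
++~~
+~+~
++~+
step 1: ~++~
~~+~
+++~
++~+
step 2: ~++~
~~+~
+~+~
~~++
step 3: ~~~+
~~~~
+~+~
~~++
step 4: ~++~
~~+~
+~+~
~~++
step 5: +~+~
+~+~
+~+~
~~++

0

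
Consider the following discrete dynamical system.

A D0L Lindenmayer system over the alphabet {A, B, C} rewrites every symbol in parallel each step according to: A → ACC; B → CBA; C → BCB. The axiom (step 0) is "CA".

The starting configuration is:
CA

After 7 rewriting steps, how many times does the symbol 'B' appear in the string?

t=0: CA
t=1: BCBACC
t=2: CBABCBCBAACCBCBBCB
t=3: BCBCBAACCCBABCBCBABCBCBAACCACCBCBBCBCBABCBCBACBABCBCBA
t=4: CBABCBCBABCBCBAACCACCBCBBCBBCBCBAACCCBABCBCBABCBCBAACCCBAB…BCBABCBCBAACCCBABCBCBABCBCBAACCBCBCBAACCCBABCBCBABCBCBAACC  (len 162)
t=5: BCBCBAACCCBABCBCBABCBCBAACCCBABCBCBABCBCBAACCACCBCBBCBACCB…BBCBBCBCBAACCCBABCBCBABCBCBAACCCBABCBCBABCBCBAACCACCBCBBCB  (len 486)
t=6: CBABCBCBABCBCBAACCACCBCBBCBBCBCBAACCCBABCBCBABCBCBAACCCBAB…AACCCBABCBCBABCBCBAACCACCBCBBCBACCBCBBCBCBABCBCBACBABCBCBA  (len 1458)
t=7: BCBCBAACCCBABCBCBABCBCBAACCCBABCBCBABCBCBAACCACCBCBBCBACCB…BCBABCBCBAACCCBABCBCBABCBCBAACCBCBCBAACCCBABCBCBABCBCBAACC  (len 4374)

1750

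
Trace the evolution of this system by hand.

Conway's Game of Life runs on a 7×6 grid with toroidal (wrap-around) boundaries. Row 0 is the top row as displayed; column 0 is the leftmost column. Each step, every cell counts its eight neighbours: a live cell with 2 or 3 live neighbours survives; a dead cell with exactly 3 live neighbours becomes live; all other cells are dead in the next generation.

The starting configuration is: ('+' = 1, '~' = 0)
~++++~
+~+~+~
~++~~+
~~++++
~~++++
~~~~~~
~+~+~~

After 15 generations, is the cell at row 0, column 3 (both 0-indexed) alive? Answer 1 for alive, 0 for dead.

0

k=0  ~++++~
+~+~+~
~++~~+
~~++++
~~++++
~~~~~~
~+~+~~
k=1  +~~~++
+~~~+~
~~~~~~
~~~~~~
~~+~~+
~~~~~~
~+~++~
k=2  ++~~~~
+~~~+~
~~~~~~
~~~~~~
~~~~~~
~~+++~
+~~++~
k=3  ++~++~
++~~~+
~~~~~~
~~~~~~
~~~+~~
~~+~++
+~~~+~
k=4  ~~+++~
~++~++
+~~~~~
~~~~~~
~~~++~
~~~~++
+~+~~~
k=5  +~~~+~
+++~++
++~~~+
~~~~~~
~~~+++
~~~~++
~++~~~
k=6  ~~~~+~
~~+++~
~~+~+~
~~~~~~
~~~+~+
+~+~~+
++~++~
k=7  ~+~~~~
~~+~++
~~+~+~
~~~++~
+~~~++
~~+~~~
+++++~
k=8  ~~~~~~
~++~++
~~+~~~
~~~~~~
~~~~++
~~+~~~
+~~+~~
k=9  ++++++
~+++~~
~+++~~
~~~~~~
~~~~~~
~~~+++
~~~~~~
k=10  +~~~++
~~~~~+
~+~+~~
~~+~~~
~~~~+~
~~~~+~
~+~~~~
k=11  +~~~++
~~~~~+
~~+~~~
~~++~~
~~~+~~
~~~~~~
+~~~+~
k=12  +~~~+~
+~~~++
~~++~~
~~++~~
~~++~~
~~~~~~
+~~~+~
k=13  ++~++~
++~~+~
~++~~+
~+~~+~
~~++~~
~~~+~~
~~~~~~
k=14  +++++~
~~~~+~
~~++++
++~~+~
~~+++~
~~++~~
~~+++~
k=15  ~+~~~~
+~~~~~
+++~~~
++~~~~
~~~~++
~+~~~~
~~~~~+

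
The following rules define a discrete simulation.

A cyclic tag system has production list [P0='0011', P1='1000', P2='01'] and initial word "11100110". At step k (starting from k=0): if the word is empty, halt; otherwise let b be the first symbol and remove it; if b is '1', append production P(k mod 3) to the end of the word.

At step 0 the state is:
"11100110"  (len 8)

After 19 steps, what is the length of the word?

17

0) "11100110"  (len 8)
1) "11001100011"  (len 11)
2) "10011000111000"  (len 14)
3) "001100011100001"  (len 15)
4) "01100011100001"  (len 14)
5) "1100011100001"  (len 13)
6) "10001110000101"  (len 14)
7) "00011100001010011"  (len 17)
8) "0011100001010011"  (len 16)
9) "011100001010011"  (len 15)
10) "11100001010011"  (len 14)
11) "11000010100111000"  (len 17)
12) "100001010011100001"  (len 18)
13) "000010100111000010011"  (len 21)
14) "00010100111000010011"  (len 20)
15) "0010100111000010011"  (len 19)
16) "010100111000010011"  (len 18)
17) "10100111000010011"  (len 17)
18) "010011100001001101"  (len 18)
19) "10011100001001101"  (len 17)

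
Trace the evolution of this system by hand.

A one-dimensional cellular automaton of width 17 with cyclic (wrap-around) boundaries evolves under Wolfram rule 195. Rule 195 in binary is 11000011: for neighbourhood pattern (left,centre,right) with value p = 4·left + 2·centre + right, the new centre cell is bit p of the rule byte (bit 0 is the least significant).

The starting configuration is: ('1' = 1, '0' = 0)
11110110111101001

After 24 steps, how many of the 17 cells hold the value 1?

k=0  11110110111101001
k=1  11110010011100010
k=2  01110100101101100
k=3  10110001000100101
k=4  10010110011001000
k=5  00100010101010011
k=6  01001100000000101
k=7  00010101111111000
k=8  11100000111111011
k=9  11101111011111001
k=10  11100111001111010
k=11  01101011010111000
k=12  10100001000011011
k=13  10001110011101001
k=14  10110110101100010
k=15  00010010000101100
k=16  11100100111000101
k=17  11101001011011000
k=18  01100010001001011
k=19  00101100110010001
k=20  01000101010100110
k=21  10011000000001010
k=22  00101011111110000
k=23  11000001111110111
k=24  11011110111110011

13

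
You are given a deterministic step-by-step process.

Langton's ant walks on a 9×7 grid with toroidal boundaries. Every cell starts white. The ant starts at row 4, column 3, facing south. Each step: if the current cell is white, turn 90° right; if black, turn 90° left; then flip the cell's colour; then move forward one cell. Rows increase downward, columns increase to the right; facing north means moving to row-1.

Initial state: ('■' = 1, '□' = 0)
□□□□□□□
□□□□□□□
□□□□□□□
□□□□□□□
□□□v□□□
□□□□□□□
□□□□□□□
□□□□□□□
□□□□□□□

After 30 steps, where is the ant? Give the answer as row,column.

3,4

[0] □□□□□□□
□□□□□□□
□□□□□□□
□□□□□□□
□□□v□□□
□□□□□□□
□□□□□□□
□□□□□□□
□□□□□□□
[1] □□□□□□□
□□□□□□□
□□□□□□□
□□□□□□□
□□<■□□□
□□□□□□□
□□□□□□□
□□□□□□□
□□□□□□□
[2] □□□□□□□
□□□□□□□
□□□□□□□
□□^□□□□
□□■■□□□
□□□□□□□
□□□□□□□
□□□□□□□
□□□□□□□
[3] □□□□□□□
□□□□□□□
□□□□□□□
□□■>□□□
□□■■□□□
□□□□□□□
□□□□□□□
□□□□□□□
□□□□□□□
[4] □□□□□□□
□□□□□□□
□□□□□□□
□□■■□□□
□□■v□□□
□□□□□□□
□□□□□□□
□□□□□□□
□□□□□□□
[5] □□□□□□□
□□□□□□□
□□□□□□□
□□■■□□□
□□■□>□□
□□□□□□□
□□□□□□□
□□□□□□□
□□□□□□□
[6] □□□□□□□
□□□□□□□
□□□□□□□
□□■■□□□
□□■□■□□
□□□□v□□
□□□□□□□
□□□□□□□
□□□□□□□
[7] □□□□□□□
□□□□□□□
□□□□□□□
□□■■□□□
□□■□■□□
□□□<■□□
□□□□□□□
□□□□□□□
□□□□□□□
[8] □□□□□□□
□□□□□□□
□□□□□□□
□□■■□□□
□□■^■□□
□□□■■□□
□□□□□□□
□□□□□□□
□□□□□□□
[9] □□□□□□□
□□□□□□□
□□□□□□□
□□■■□□□
□□■■>□□
□□□■■□□
□□□□□□□
□□□□□□□
□□□□□□□
[10] □□□□□□□
□□□□□□□
□□□□□□□
□□■■^□□
□□■■□□□
□□□■■□□
□□□□□□□
□□□□□□□
□□□□□□□
[11] □□□□□□□
□□□□□□□
□□□□□□□
□□■■■>□
□□■■□□□
□□□■■□□
□□□□□□□
□□□□□□□
□□□□□□□
[12] □□□□□□□
□□□□□□□
□□□□□□□
□□■■■■□
□□■■□v□
□□□■■□□
□□□□□□□
□□□□□□□
□□□□□□□
[13] □□□□□□□
□□□□□□□
□□□□□□□
□□■■■■□
□□■■<■□
□□□■■□□
□□□□□□□
□□□□□□□
□□□□□□□
[14] □□□□□□□
□□□□□□□
□□□□□□□
□□■■^■□
□□■■■■□
□□□■■□□
□□□□□□□
□□□□□□□
□□□□□□□
[15] □□□□□□□
□□□□□□□
□□□□□□□
□□■<□■□
□□■■■■□
□□□■■□□
□□□□□□□
□□□□□□□
□□□□□□□
[16] □□□□□□□
□□□□□□□
□□□□□□□
□□■□□■□
□□■v■■□
□□□■■□□
□□□□□□□
□□□□□□□
□□□□□□□
[17] □□□□□□□
□□□□□□□
□□□□□□□
□□■□□■□
□□■□>■□
□□□■■□□
□□□□□□□
□□□□□□□
□□□□□□□
[18] □□□□□□□
□□□□□□□
□□□□□□□
□□■□^■□
□□■□□■□
□□□■■□□
□□□□□□□
□□□□□□□
□□□□□□□
[19] □□□□□□□
□□□□□□□
□□□□□□□
□□■□■>□
□□■□□■□
□□□■■□□
□□□□□□□
□□□□□□□
□□□□□□□
[20] □□□□□□□
□□□□□□□
□□□□□^□
□□■□■□□
□□■□□■□
□□□■■□□
□□□□□□□
□□□□□□□
□□□□□□□
[21] □□□□□□□
□□□□□□□
□□□□□■>
□□■□■□□
□□■□□■□
□□□■■□□
□□□□□□□
□□□□□□□
□□□□□□□
[22] □□□□□□□
□□□□□□□
□□□□□■■
□□■□■□v
□□■□□■□
□□□■■□□
□□□□□□□
□□□□□□□
□□□□□□□
[23] □□□□□□□
□□□□□□□
□□□□□■■
□□■□■<■
□□■□□■□
□□□■■□□
□□□□□□□
□□□□□□□
□□□□□□□
[24] □□□□□□□
□□□□□□□
□□□□□^■
□□■□■■■
□□■□□■□
□□□■■□□
□□□□□□□
□□□□□□□
□□□□□□□
[25] □□□□□□□
□□□□□□□
□□□□<□■
□□■□■■■
□□■□□■□
□□□■■□□
□□□□□□□
□□□□□□□
□□□□□□□
[26] □□□□□□□
□□□□^□□
□□□□■□■
□□■□■■■
□□■□□■□
□□□■■□□
□□□□□□□
□□□□□□□
□□□□□□□
[27] □□□□□□□
□□□□■>□
□□□□■□■
□□■□■■■
□□■□□■□
□□□■■□□
□□□□□□□
□□□□□□□
□□□□□□□
[28] □□□□□□□
□□□□■■□
□□□□■v■
□□■□■■■
□□■□□■□
□□□■■□□
□□□□□□□
□□□□□□□
□□□□□□□
[29] □□□□□□□
□□□□■■□
□□□□<■■
□□■□■■■
□□■□□■□
□□□■■□□
□□□□□□□
□□□□□□□
□□□□□□□
[30] □□□□□□□
□□□□■■□
□□□□□■■
□□■□v■■
□□■□□■□
□□□■■□□
□□□□□□□
□□□□□□□
□□□□□□□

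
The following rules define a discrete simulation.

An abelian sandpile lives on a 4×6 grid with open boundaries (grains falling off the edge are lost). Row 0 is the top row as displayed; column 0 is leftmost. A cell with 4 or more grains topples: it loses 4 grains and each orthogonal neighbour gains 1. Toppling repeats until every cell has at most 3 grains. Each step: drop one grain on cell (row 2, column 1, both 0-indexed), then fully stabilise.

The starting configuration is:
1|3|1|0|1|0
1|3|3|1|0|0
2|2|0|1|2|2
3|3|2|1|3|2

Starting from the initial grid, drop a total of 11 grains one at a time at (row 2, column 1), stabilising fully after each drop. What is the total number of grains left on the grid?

39

k=0  1|3|1|0|1|0
1|3|3|1|0|0
2|2|0|1|2|2
3|3|2|1|3|2
k=1  1|3|1|0|1|0
1|3|3|1|0|0
2|3|0|1|2|2
3|3|2|1|3|2
k=2  2|0|3|0|1|0
3|2|0|2|0|0
0|3|2|1|2|2
1|1|3|1|3|2
k=3  2|0|3|0|1|0
3|3|0|2|0|0
1|0|3|1|2|2
1|2|3|1|3|2
k=4  2|0|3|0|1|0
3|3|0|2|0|0
1|1|3|1|2|2
1|2|3|1|3|2
k=5  2|0|3|0|1|0
3|3|0|2|0|0
1|2|3|1|2|2
1|2|3|1|3|2
k=6  2|0|3|0|1|0
3|3|0|2|0|0
1|3|3|1|2|2
1|2|3|1|3|2
k=7  3|1|3|0|1|0
0|1|2|2|0|0
3|3|1|2|2|2
2|0|1|2|3|2
k=8  3|1|3|0|1|0
1|2|2|2|0|0
0|1|2|2|2|2
3|1|1|2|3|2
k=9  3|1|3|0|1|0
1|2|2|2|0|0
0|2|2|2|2|2
3|1|1|2|3|2
k=10  3|1|3|0|1|0
1|2|2|2|0|0
0|3|2|2|2|2
3|1|1|2|3|2
k=11  3|1|3|0|1|0
1|3|2|2|0|0
1|0|3|2|2|2
3|2|1|2|3|2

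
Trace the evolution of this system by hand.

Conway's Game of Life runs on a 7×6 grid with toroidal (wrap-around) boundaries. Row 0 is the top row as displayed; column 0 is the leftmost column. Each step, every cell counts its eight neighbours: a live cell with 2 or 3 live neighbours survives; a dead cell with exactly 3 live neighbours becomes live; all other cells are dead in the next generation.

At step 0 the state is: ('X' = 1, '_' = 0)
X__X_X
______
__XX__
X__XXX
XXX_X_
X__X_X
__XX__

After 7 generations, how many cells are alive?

gen 0: X__X_X
______
__XX__
X__XXX
XXX_X_
X__X_X
__XX__
gen 1: __XXX_
__XXX_
__XX_X
X_____
__X___
X____X
_XXX__
gen 2: ______
_X___X
_XX__X
_XXX__
XX___X
X__X__
XX___X
gen 3: _X___X
_XX___
___XX_
___XXX
___XXX
__X_X_
XX___X
gen 4: _____X
XXXXX_
_____X
__X___
__X___
_XX___
_XX_XX
gen 5: ______
XXXXX_
X___XX
______
__XX__
X_____
_XXXXX
gen 6: ______
XXXXX_
X_X_X_
___XXX
______
X____X
XXXXXX
gen 7: ______
X_X_X_
X_____
___XXX
X_____
__XX__
_XXXX_

14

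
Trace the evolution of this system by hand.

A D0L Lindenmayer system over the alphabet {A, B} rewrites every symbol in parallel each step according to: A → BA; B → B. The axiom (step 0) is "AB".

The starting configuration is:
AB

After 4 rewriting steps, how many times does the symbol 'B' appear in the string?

0) AB
1) BAB
2) BBAB
3) BBBAB
4) BBBBAB

5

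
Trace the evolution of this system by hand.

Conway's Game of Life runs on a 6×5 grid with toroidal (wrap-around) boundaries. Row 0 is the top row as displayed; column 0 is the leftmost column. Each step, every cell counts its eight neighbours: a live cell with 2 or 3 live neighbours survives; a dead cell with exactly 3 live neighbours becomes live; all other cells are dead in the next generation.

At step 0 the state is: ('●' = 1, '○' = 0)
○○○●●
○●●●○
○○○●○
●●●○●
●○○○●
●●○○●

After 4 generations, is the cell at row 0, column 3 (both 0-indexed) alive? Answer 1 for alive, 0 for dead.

0

[0] ○○○●●
○●●●○
○○○●○
●●●○●
●○○○●
●●○○●
[1] ○○○○○
○○○○○
○○○○○
○●●○○
○○●○○
○●○○○
[2] ○○○○○
○○○○○
○○○○○
○●●○○
○○●○○
○○○○○
[3] ○○○○○
○○○○○
○○○○○
○●●○○
○●●○○
○○○○○
[4] ○○○○○
○○○○○
○○○○○
○●●○○
○●●○○
○○○○○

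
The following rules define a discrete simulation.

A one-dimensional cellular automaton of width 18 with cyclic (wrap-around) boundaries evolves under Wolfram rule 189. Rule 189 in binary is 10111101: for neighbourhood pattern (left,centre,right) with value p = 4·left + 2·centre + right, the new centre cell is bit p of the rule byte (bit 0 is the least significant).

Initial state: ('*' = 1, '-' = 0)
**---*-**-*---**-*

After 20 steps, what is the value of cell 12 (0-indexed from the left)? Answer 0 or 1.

0

k=0  **---*-**-*---**-*
k=1  *-**-***-****-*-**
k=2  -**-***-****-*****
k=3  **-***-****-*****-
k=4  *-***-****-*****-*
k=5  -***-****-*****-**
k=6  ***-****-*****-**-
k=7  **-****-*****-**-*
k=8  *-****-*****-**-**
k=9  -****-*****-**-***
k=10  ****-*****-**-***-
k=11  ***-*****-**-***-*
k=12  **-*****-**-***-**
k=13  *-*****-**-***-***
k=14  -*****-**-***-****
k=15  *****-**-***-****-
k=16  ****-**-***-****-*
k=17  ***-**-***-****-**
k=18  **-**-***-****-***
k=19  *-**-***-****-****
k=20  -**-***-****-*****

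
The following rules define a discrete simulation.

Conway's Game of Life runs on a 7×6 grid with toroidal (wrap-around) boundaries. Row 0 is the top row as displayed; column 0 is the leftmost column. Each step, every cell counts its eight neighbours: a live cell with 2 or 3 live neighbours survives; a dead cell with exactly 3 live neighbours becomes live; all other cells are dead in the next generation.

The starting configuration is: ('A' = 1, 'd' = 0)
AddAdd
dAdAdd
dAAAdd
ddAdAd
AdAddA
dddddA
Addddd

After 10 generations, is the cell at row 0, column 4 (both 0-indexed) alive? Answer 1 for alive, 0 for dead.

[0] AddAdd
dAdAdd
dAAAdd
ddAdAd
AdAddA
dddddA
Addddd
[1] AAAddd
AAdAAd
dAddAd
AdddAA
AAdAAA
dAdddA
AddddA
[2] ddAAAd
dddAAd
dAAddd
ddAddd
dAAAdd
dAAddd
ddAddA
[3] ddAddA
dAddAd
dAAddd
dddddd
dddAdd
Addddd
ddddAd
[4] dddAAA
AAdAdd
dAAddd
ddAddd
dddddd
dddddd
dddddA
[5] ddAAdA
AAdAdA
AddAdd
dAAddd
dddddd
dddddd
dddddA
[6] dAAAdA
dAdAdA
dddAAA
dAAddd
dddddd
dddddd
ddddAd
[7] dAdAdA
dAdddA
dAdAdA
ddAAAd
dddddd
dddddd
ddAAAd
[8] dAdAdA
dAdddA
dAdAdA
ddAAAd
dddAdd
dddAdd
ddAAAd
[9] dAdAdA
dAdddA
dAdAdA
dddddd
dddddd
dddddd
dddddd
[10] ddAdAd
dAdddA
ddAdAd
dddddd
dddddd
dddddd
dddddd

1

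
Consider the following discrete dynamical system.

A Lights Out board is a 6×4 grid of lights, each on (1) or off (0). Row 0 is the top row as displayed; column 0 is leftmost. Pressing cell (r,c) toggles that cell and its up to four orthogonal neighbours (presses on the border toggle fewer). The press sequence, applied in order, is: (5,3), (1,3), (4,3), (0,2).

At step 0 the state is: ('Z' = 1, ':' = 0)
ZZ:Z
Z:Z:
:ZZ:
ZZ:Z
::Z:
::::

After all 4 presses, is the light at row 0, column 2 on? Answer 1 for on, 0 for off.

1

k=0  ZZ:Z
Z:Z:
:ZZ:
ZZ:Z
::Z:
::::
k=1  ZZ:Z
Z:Z:
:ZZ:
ZZ:Z
::ZZ
::ZZ
k=2  ZZ::
Z::Z
:ZZZ
ZZ:Z
::ZZ
::ZZ
k=3  ZZ::
Z::Z
:ZZZ
ZZ::
::::
::Z:
k=4  Z:ZZ
Z:ZZ
:ZZZ
ZZ::
::::
::Z:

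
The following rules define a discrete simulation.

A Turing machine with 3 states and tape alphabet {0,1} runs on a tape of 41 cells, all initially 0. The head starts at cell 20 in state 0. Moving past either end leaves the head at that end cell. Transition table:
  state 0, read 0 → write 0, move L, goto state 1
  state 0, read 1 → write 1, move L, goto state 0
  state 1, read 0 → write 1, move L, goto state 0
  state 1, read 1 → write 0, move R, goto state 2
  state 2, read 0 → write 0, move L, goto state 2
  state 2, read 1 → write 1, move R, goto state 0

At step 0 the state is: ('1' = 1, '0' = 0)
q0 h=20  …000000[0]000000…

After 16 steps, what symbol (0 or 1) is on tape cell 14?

0

t=0: q0 h=20  …000000[0]000000…
t=1: q1 h=19  …000000[0]000000…
t=2: q0 h=18  …000000[0]100000…
t=3: q1 h=17  …000000[0]010000…
t=4: q0 h=16  …000000[0]101000…
t=5: q1 h=15  …000000[0]010100…
t=6: q0 h=14  …000000[0]101010…
t=7: q1 h=13  …000000[0]010101…
t=8: q0 h=12  …000000[0]101010…
t=9: q1 h=11  …000000[0]010101…
t=10: q0 h=10  …000000[0]101010…
t=11: q1 h= 9  …000000[0]010101…
t=12: q0 h= 8  …000000[0]101010…
t=13: q1 h= 7  …000000[0]010101…
t=14: q0 h= 6  |000000[0]101010…
t=15: q1 h= 5  |00000[0]010101…
t=16: q0 h= 4  |0000[0]101010…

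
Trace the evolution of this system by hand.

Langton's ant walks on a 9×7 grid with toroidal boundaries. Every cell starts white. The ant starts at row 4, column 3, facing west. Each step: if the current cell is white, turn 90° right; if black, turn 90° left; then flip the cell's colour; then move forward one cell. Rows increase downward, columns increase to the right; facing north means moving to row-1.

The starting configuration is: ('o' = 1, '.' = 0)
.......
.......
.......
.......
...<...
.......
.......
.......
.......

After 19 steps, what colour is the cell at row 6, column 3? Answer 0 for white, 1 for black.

t=0: .......
.......
.......
.......
...<...
.......
.......
.......
.......
t=1: .......
.......
.......
...^...
...o...
.......
.......
.......
.......
t=2: .......
.......
.......
...o>..
...o...
.......
.......
.......
.......
t=3: .......
.......
.......
...oo..
...ov..
.......
.......
.......
.......
t=4: .......
.......
.......
...oo..
...<o..
.......
.......
.......
.......
t=5: .......
.......
.......
...oo..
....o..
...v...
.......
.......
.......
t=6: .......
.......
.......
...oo..
....o..
..<o...
.......
.......
.......
t=7: .......
.......
.......
...oo..
..^.o..
..oo...
.......
.......
.......
t=8: .......
.......
.......
...oo..
..o>o..
..oo...
.......
.......
.......
t=9: .......
.......
.......
...oo..
..ooo..
..ov...
.......
.......
.......
t=10: .......
.......
.......
...oo..
..ooo..
..o.>..
.......
.......
.......
t=11: .......
.......
.......
...oo..
..ooo..
..o.o..
....v..
.......
.......
t=12: .......
.......
.......
...oo..
..ooo..
..o.o..
...<o..
.......
.......
t=13: .......
.......
.......
...oo..
..ooo..
..o^o..
...oo..
.......
.......
t=14: .......
.......
.......
...oo..
..ooo..
..oo>..
...oo..
.......
.......
t=15: .......
.......
.......
...oo..
..oo^..
..oo...
...oo..
.......
.......
t=16: .......
.......
.......
...oo..
..o<...
..oo...
...oo..
.......
.......
t=17: .......
.......
.......
...oo..
..o....
..ov...
...oo..
.......
.......
t=18: .......
.......
.......
...oo..
..o....
..o.>..
...oo..
.......
.......
t=19: .......
.......
.......
...oo..
..o....
..o.o..
...ov..
.......
.......

1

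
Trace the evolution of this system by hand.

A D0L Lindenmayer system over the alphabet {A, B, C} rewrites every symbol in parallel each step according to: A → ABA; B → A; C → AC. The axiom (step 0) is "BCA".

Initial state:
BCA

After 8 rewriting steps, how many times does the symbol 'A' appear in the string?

0) BCA
1) AACABA
2) ABAABAACABAAABA
3) ABAAABAABAAABAABAACABAAABAABAABAAABA
4) ABAAABAABAABAAABAABAAABAABAABAAABAABAAABAABAACABAAABAABAABAAABAABAAABAABAAABAABAABAAABA
5) ABAAABAABAABAAABAABAAABAABAAABAABAABAAABAABAAABAABAABAAABA…ABAAABAABAABAAABAABAAABAABAABAAABAABAAABAABAAABAABAABAAABA  (len 210)
6) ABAAABAABAABAAABAABAAABAABAAABAABAABAAABAABAAABAABAABAAABA…ABAAABAABAABAAABAABAAABAABAABAAABAABAAABAABAAABAABAABAAABA  (len 507)
7) ABAAABAABAABAAABAABAAABAABAAABAABAABAAABAABAAABAABAABAAABA…ABAAABAABAABAAABAABAAABAABAABAAABAABAAABAABAAABAABAABAAABA  (len 1224)
8) ABAAABAABAABAAABAABAAABAABAAABAABAABAAABAABAAABAABAABAAABA…ABAAABAABAABAAABAABAAABAABAABAAABAABAAABAABAAABAABAABAAABA  (len 2955)

2089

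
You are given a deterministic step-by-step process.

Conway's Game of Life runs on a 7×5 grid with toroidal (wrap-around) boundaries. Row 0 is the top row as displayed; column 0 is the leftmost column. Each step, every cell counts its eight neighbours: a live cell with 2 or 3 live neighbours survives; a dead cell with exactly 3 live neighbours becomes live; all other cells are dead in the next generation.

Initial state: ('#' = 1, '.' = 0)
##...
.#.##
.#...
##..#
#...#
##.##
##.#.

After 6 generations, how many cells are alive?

11

[0] ##...
.#.##
.#...
##..#
#...#
##.##
##.#.
[1] ...#.
.#..#
.#.#.
.#..#
..#..
...#.
...#.
[2] ..###
#..##
.#.##
##.#.
..##.
..##.
..###
[3] .#...
.#...
.#...
##...
.....
.#...
.#...
[4] ###..
###..
.##..
##...
##...
.....
###..
[5] ...##
...#.
.....
.....
##...
..#..
#.#..
[6] ..###
...##
.....
.....
.#...
#.#..
.##.#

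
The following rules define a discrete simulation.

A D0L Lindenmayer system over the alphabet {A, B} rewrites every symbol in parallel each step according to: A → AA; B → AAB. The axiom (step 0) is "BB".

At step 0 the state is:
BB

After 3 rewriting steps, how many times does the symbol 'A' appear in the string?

gen 0: BB
gen 1: AABAAB
gen 2: AAAAAABAAAAAAB
gen 3: AAAAAAAAAAAAAABAAAAAAAAAAAAAAB

28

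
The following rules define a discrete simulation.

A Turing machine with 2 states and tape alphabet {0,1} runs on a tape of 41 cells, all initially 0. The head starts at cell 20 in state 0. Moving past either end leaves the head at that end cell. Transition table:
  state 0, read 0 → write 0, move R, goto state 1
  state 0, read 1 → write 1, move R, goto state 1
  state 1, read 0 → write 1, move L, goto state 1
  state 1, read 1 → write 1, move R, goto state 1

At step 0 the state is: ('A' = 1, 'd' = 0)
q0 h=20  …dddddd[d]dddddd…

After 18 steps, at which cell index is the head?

0) q0 h=20  …dddddd[d]dddddd…
1) q1 h=21  …dddddd[d]dddddd…
2) q1 h=20  …dddddd[d]Addddd…
3) q1 h=19  …dddddd[d]AAdddd…
4) q1 h=18  …dddddd[d]AAAddd…
5) q1 h=17  …dddddd[d]AAAAdd…
6) q1 h=16  …dddddd[d]AAAAAd…
7) q1 h=15  …dddddd[d]AAAAAA…
8) q1 h=14  …dddddd[d]AAAAAA…
9) q1 h=13  …dddddd[d]AAAAAA…
10) q1 h=12  …dddddd[d]AAAAAA…
11) q1 h=11  …dddddd[d]AAAAAA…
12) q1 h=10  …dddddd[d]AAAAAA…
13) q1 h= 9  …dddddd[d]AAAAAA…
14) q1 h= 8  …dddddd[d]AAAAAA…
15) q1 h= 7  …dddddd[d]AAAAAA…
16) q1 h= 6  |dddddd[d]AAAAAA…
17) q1 h= 5  |ddddd[d]AAAAAA…
18) q1 h= 4  |dddd[d]AAAAAA…

4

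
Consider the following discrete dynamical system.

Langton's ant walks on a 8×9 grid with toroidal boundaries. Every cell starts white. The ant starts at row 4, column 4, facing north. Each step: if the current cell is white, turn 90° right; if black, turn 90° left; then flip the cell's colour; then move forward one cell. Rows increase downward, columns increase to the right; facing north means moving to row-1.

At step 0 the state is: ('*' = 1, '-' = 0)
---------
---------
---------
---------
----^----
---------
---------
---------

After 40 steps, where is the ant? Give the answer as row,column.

0) ---------
---------
---------
---------
----^----
---------
---------
---------
1) ---------
---------
---------
---------
----*>---
---------
---------
---------
2) ---------
---------
---------
---------
----**---
-----v---
---------
---------
3) ---------
---------
---------
---------
----**---
----<*---
---------
---------
4) ---------
---------
---------
---------
----^*---
----**---
---------
---------
5) ---------
---------
---------
---------
---<-*---
----**---
---------
---------
6) ---------
---------
---------
---^-----
---*-*---
----**---
---------
---------
7) ---------
---------
---------
---*>----
---*-*---
----**---
---------
---------
8) ---------
---------
---------
---**----
---*v*---
----**---
---------
---------
9) ---------
---------
---------
---**----
---<**---
----**---
---------
---------
10) ---------
---------
---------
---**----
----**---
---v**---
---------
---------
11) ---------
---------
---------
---**----
----**---
--<***---
---------
---------
12) ---------
---------
---------
---**----
--^-**---
--****---
---------
---------
13) ---------
---------
---------
---**----
--*>**---
--****---
---------
---------
14) ---------
---------
---------
---**----
--****---
--*v**---
---------
---------
15) ---------
---------
---------
---**----
--****---
--*->*---
---------
---------
16) ---------
---------
---------
---**----
--**^*---
--*--*---
---------
---------
17) ---------
---------
---------
---**----
--*<-*---
--*--*---
---------
---------
18) ---------
---------
---------
---**----
--*--*---
--*v-*---
---------
---------
19) ---------
---------
---------
---**----
--*--*---
--<*-*---
---------
---------
20) ---------
---------
---------
---**----
--*--*---
---*-*---
--v------
---------
21) ---------
---------
---------
---**----
--*--*---
---*-*---
-<*------
---------
22) ---------
---------
---------
---**----
--*--*---
-^-*-*---
-**------
---------
23) ---------
---------
---------
---**----
--*--*---
-*>*-*---
-**------
---------
24) ---------
---------
---------
---**----
--*--*---
-***-*---
-*v------
---------
25) ---------
---------
---------
---**----
--*--*---
-***-*---
-*->-----
---------
26) ---------
---------
---------
---**----
--*--*---
-***-*---
-*-*-----
---v-----
27) ---------
---------
---------
---**----
--*--*---
-***-*---
-*-*-----
--<*-----
28) ---------
---------
---------
---**----
--*--*---
-***-*---
-*^*-----
--**-----
29) ---------
---------
---------
---**----
--*--*---
-***-*---
-**>-----
--**-----
30) ---------
---------
---------
---**----
--*--*---
-**^-*---
-**------
--**-----
31) ---------
---------
---------
---**----
--*--*---
-*<--*---
-**------
--**-----
32) ---------
---------
---------
---**----
--*--*---
-*---*---
-*v------
--**-----
33) ---------
---------
---------
---**----
--*--*---
-*---*---
-*->-----
--**-----
34) ---------
---------
---------
---**----
--*--*---
-*---*---
-*-*-----
--*v-----
35) ---------
---------
---------
---**----
--*--*---
-*---*---
-*-*-----
--*->----
36) ----v----
---------
---------
---**----
--*--*---
-*---*---
-*-*-----
--*-*----
37) ---<*----
---------
---------
---**----
--*--*---
-*---*---
-*-*-----
--*-*----
38) ---**----
---------
---------
---**----
--*--*---
-*---*---
-*-*-----
--*^*----
39) ---**----
---------
---------
---**----
--*--*---
-*---*---
-*-*-----
--**>----
40) ---**----
---------
---------
---**----
--*--*---
-*---*---
-*-*^----
--**-----

6,4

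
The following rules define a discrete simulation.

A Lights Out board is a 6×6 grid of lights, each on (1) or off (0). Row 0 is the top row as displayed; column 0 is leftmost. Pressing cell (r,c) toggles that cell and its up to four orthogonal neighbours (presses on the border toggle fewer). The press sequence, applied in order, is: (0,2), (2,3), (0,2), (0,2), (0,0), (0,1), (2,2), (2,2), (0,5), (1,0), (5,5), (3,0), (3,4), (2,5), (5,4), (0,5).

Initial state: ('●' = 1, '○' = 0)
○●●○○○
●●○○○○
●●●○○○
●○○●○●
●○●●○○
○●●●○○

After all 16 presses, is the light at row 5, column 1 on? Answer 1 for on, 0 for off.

1

gen 0: ○●●○○○
●●○○○○
●●●○○○
●○○●○●
●○●●○○
○●●●○○
gen 1: ○○○●○○
●●●○○○
●●●○○○
●○○●○●
●○●●○○
○●●●○○
gen 2: ○○○●○○
●●●●○○
●●○●●○
●○○○○●
●○●●○○
○●●●○○
gen 3: ○●●○○○
●●○●○○
●●○●●○
●○○○○●
●○●●○○
○●●●○○
gen 4: ○○○●○○
●●●●○○
●●○●●○
●○○○○●
●○●●○○
○●●●○○
gen 5: ●●○●○○
○●●●○○
●●○●●○
●○○○○●
●○●●○○
○●●●○○
gen 6: ○○●●○○
○○●●○○
●●○●●○
●○○○○●
●○●●○○
○●●●○○
gen 7: ○○●●○○
○○○●○○
●○●○●○
●○●○○●
●○●●○○
○●●●○○
gen 8: ○○●●○○
○○●●○○
●●○●●○
●○○○○●
●○●●○○
○●●●○○
gen 9: ○○●●●●
○○●●○●
●●○●●○
●○○○○●
●○●●○○
○●●●○○
gen 10: ●○●●●●
●●●●○●
○●○●●○
●○○○○●
●○●●○○
○●●●○○
gen 11: ●○●●●●
●●●●○●
○●○●●○
●○○○○●
●○●●○●
○●●●●●
gen 12: ●○●●●●
●●●●○●
●●○●●○
○●○○○●
○○●●○●
○●●●●●
gen 13: ●○●●●●
●●●●○●
●●○●○○
○●○●●○
○○●●●●
○●●●●●
gen 14: ●○●●●●
●●●●○○
●●○●●●
○●○●●●
○○●●●●
○●●●●●
gen 15: ●○●●●●
●●●●○○
●●○●●●
○●○●●●
○○●●○●
○●●○○○
gen 16: ●○●●○○
●●●●○●
●●○●●●
○●○●●●
○○●●○●
○●●○○○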